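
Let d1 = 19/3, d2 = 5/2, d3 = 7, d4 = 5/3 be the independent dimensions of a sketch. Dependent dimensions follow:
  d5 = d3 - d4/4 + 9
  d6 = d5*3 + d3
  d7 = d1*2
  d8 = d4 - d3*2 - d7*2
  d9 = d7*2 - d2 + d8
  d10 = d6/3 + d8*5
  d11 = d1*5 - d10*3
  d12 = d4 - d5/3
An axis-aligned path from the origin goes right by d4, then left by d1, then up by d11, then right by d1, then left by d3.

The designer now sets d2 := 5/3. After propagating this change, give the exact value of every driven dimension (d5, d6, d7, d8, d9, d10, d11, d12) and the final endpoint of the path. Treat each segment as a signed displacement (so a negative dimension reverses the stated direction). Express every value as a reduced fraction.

Apply edit: d2 := 5/3
  d5 = d3 - d4/4 + 9 = 187/12
  d6 = d5*3 + d3 = 215/4
  d7 = d1*2 = 38/3
  d8 = d4 - d3*2 - d7*2 = -113/3
  d9 = d7*2 - d2 + d8 = -14
  d10 = d6/3 + d8*5 = -2045/12
  d11 = d1*5 - d10*3 = 6515/12
  d12 = d4 - d5/3 = -127/36
Walk from origin (0, 0):
  seg 1: right by d4 = 5/3 → (5/3, 0)
  seg 2: left by d1 = 19/3 → (-14/3, 0)
  seg 3: up by d11 = 6515/12 → (-14/3, 6515/12)
  seg 4: right by d1 = 19/3 → (5/3, 6515/12)
  seg 5: left by d3 = 7 → (-16/3, 6515/12)

d5 = 187/12
d6 = 215/4
d7 = 38/3
d8 = -113/3
d9 = -14
d10 = -2045/12
d11 = 6515/12
d12 = -127/36
endpoint = (-16/3, 6515/12)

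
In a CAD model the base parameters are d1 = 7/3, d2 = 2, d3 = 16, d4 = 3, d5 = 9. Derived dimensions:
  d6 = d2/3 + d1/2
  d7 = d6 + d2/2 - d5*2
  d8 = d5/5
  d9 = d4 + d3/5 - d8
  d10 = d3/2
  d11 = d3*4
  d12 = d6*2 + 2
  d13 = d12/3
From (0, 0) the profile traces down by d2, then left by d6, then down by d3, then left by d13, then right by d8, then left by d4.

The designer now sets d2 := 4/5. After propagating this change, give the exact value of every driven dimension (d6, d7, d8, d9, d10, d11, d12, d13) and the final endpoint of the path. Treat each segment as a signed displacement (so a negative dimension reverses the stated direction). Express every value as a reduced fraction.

Apply edit: d2 := 4/5
  d6 = d2/3 + d1/2 = 43/30
  d7 = d6 + d2/2 - d5*2 = -97/6
  d8 = d5/5 = 9/5
  d9 = d4 + d3/5 - d8 = 22/5
  d10 = d3/2 = 8
  d11 = d3*4 = 64
  d12 = d6*2 + 2 = 73/15
  d13 = d12/3 = 73/45
Walk from origin (0, 0):
  seg 1: down by d2 = 4/5 → (0, -4/5)
  seg 2: left by d6 = 43/30 → (-43/30, -4/5)
  seg 3: down by d3 = 16 → (-43/30, -84/5)
  seg 4: left by d13 = 73/45 → (-55/18, -84/5)
  seg 5: right by d8 = 9/5 → (-113/90, -84/5)
  seg 6: left by d4 = 3 → (-383/90, -84/5)

d6 = 43/30
d7 = -97/6
d8 = 9/5
d9 = 22/5
d10 = 8
d11 = 64
d12 = 73/15
d13 = 73/45
endpoint = (-383/90, -84/5)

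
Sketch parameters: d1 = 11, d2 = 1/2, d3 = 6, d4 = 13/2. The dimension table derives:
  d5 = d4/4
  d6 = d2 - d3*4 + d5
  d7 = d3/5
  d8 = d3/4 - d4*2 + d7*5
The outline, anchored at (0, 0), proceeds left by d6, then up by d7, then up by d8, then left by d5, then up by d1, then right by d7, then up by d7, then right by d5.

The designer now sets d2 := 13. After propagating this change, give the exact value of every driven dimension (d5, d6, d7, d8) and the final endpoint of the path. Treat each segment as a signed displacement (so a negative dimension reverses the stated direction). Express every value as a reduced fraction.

Apply edit: d2 := 13
  d5 = d4/4 = 13/8
  d6 = d2 - d3*4 + d5 = -75/8
  d7 = d3/5 = 6/5
  d8 = d3/4 - d4*2 + d7*5 = -11/2
Walk from origin (0, 0):
  seg 1: left by d6 = -75/8 → (75/8, 0)
  seg 2: up by d7 = 6/5 → (75/8, 6/5)
  seg 3: up by d8 = -11/2 → (75/8, -43/10)
  seg 4: left by d5 = 13/8 → (31/4, -43/10)
  seg 5: up by d1 = 11 → (31/4, 67/10)
  seg 6: right by d7 = 6/5 → (179/20, 67/10)
  seg 7: up by d7 = 6/5 → (179/20, 79/10)
  seg 8: right by d5 = 13/8 → (423/40, 79/10)

d5 = 13/8
d6 = -75/8
d7 = 6/5
d8 = -11/2
endpoint = (423/40, 79/10)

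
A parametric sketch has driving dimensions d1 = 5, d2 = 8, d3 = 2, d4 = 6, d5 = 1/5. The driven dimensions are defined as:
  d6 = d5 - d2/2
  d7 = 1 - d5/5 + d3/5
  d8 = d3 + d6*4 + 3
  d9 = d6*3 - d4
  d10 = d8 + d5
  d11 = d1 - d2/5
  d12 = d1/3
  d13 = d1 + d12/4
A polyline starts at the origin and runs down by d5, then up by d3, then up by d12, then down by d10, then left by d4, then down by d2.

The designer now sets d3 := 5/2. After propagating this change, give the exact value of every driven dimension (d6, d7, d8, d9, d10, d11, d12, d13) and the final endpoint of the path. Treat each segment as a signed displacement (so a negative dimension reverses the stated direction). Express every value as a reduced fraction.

Apply edit: d3 := 5/2
  d6 = d5 - d2/2 = -19/5
  d7 = 1 - d5/5 + d3/5 = 73/50
  d8 = d3 + d6*4 + 3 = -97/10
  d9 = d6*3 - d4 = -87/5
  d10 = d8 + d5 = -19/2
  d11 = d1 - d2/5 = 17/5
  d12 = d1/3 = 5/3
  d13 = d1 + d12/4 = 65/12
Walk from origin (0, 0):
  seg 1: down by d5 = 1/5 → (0, -1/5)
  seg 2: up by d3 = 5/2 → (0, 23/10)
  seg 3: up by d12 = 5/3 → (0, 119/30)
  seg 4: down by d10 = -19/2 → (0, 202/15)
  seg 5: left by d4 = 6 → (-6, 202/15)
  seg 6: down by d2 = 8 → (-6, 82/15)

d6 = -19/5
d7 = 73/50
d8 = -97/10
d9 = -87/5
d10 = -19/2
d11 = 17/5
d12 = 5/3
d13 = 65/12
endpoint = (-6, 82/15)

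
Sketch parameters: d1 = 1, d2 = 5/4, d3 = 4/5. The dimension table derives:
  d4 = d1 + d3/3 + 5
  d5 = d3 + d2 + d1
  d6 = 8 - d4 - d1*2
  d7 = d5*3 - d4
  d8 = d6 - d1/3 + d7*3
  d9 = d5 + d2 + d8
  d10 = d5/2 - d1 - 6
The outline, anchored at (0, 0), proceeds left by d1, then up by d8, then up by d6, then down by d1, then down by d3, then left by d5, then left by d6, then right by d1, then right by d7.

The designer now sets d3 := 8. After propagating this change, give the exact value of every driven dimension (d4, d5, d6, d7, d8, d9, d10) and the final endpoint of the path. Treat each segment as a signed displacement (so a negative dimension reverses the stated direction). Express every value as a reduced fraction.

Apply edit: d3 := 8
  d4 = d1 + d3/3 + 5 = 26/3
  d5 = d3 + d2 + d1 = 41/4
  d6 = 8 - d4 - d1*2 = -8/3
  d7 = d5*3 - d4 = 265/12
  d8 = d6 - d1/3 + d7*3 = 253/4
  d9 = d5 + d2 + d8 = 299/4
  d10 = d5/2 - d1 - 6 = -15/8
Walk from origin (0, 0):
  seg 1: left by d1 = 1 → (-1, 0)
  seg 2: up by d8 = 253/4 → (-1, 253/4)
  seg 3: up by d6 = -8/3 → (-1, 727/12)
  seg 4: down by d1 = 1 → (-1, 715/12)
  seg 5: down by d3 = 8 → (-1, 619/12)
  seg 6: left by d5 = 41/4 → (-45/4, 619/12)
  seg 7: left by d6 = -8/3 → (-103/12, 619/12)
  seg 8: right by d1 = 1 → (-91/12, 619/12)
  seg 9: right by d7 = 265/12 → (29/2, 619/12)

d4 = 26/3
d5 = 41/4
d6 = -8/3
d7 = 265/12
d8 = 253/4
d9 = 299/4
d10 = -15/8
endpoint = (29/2, 619/12)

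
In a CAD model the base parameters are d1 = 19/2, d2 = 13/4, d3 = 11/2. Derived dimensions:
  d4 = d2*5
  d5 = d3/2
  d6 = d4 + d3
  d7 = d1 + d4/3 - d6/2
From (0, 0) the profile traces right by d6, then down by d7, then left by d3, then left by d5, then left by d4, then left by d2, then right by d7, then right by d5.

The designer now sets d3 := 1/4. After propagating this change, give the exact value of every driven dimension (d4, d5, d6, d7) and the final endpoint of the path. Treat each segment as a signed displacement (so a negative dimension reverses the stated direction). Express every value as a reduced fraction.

d4 = 65/4
d5 = 1/8
d6 = 33/2
d7 = 20/3
endpoint = (41/12, -20/3)

Apply edit: d3 := 1/4
  d4 = d2*5 = 65/4
  d5 = d3/2 = 1/8
  d6 = d4 + d3 = 33/2
  d7 = d1 + d4/3 - d6/2 = 20/3
Walk from origin (0, 0):
  seg 1: right by d6 = 33/2 → (33/2, 0)
  seg 2: down by d7 = 20/3 → (33/2, -20/3)
  seg 3: left by d3 = 1/4 → (65/4, -20/3)
  seg 4: left by d5 = 1/8 → (129/8, -20/3)
  seg 5: left by d4 = 65/4 → (-1/8, -20/3)
  seg 6: left by d2 = 13/4 → (-27/8, -20/3)
  seg 7: right by d7 = 20/3 → (79/24, -20/3)
  seg 8: right by d5 = 1/8 → (41/12, -20/3)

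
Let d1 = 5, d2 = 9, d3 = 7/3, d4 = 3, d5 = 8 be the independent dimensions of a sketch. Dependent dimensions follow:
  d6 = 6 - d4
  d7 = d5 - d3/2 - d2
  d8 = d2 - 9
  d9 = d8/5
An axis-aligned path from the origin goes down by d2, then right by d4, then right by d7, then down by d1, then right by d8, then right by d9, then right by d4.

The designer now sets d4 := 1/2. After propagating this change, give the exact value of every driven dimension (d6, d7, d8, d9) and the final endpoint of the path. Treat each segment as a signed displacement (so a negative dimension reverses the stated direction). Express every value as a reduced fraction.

d6 = 11/2
d7 = -13/6
d8 = 0
d9 = 0
endpoint = (-7/6, -14)

Apply edit: d4 := 1/2
  d6 = 6 - d4 = 11/2
  d7 = d5 - d3/2 - d2 = -13/6
  d8 = d2 - 9 = 0
  d9 = d8/5 = 0
Walk from origin (0, 0):
  seg 1: down by d2 = 9 → (0, -9)
  seg 2: right by d4 = 1/2 → (1/2, -9)
  seg 3: right by d7 = -13/6 → (-5/3, -9)
  seg 4: down by d1 = 5 → (-5/3, -14)
  seg 5: right by d8 = 0 → (-5/3, -14)
  seg 6: right by d9 = 0 → (-5/3, -14)
  seg 7: right by d4 = 1/2 → (-7/6, -14)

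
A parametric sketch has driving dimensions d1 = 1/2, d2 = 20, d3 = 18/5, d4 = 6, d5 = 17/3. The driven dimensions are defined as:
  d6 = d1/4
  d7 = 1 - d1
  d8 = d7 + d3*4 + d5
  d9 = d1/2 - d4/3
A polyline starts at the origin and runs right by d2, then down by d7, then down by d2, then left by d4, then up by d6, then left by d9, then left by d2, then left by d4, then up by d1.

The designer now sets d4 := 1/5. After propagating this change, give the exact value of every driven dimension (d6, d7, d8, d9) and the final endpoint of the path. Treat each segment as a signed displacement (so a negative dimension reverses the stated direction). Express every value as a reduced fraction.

Apply edit: d4 := 1/5
  d6 = d1/4 = 1/8
  d7 = 1 - d1 = 1/2
  d8 = d7 + d3*4 + d5 = 617/30
  d9 = d1/2 - d4/3 = 11/60
Walk from origin (0, 0):
  seg 1: right by d2 = 20 → (20, 0)
  seg 2: down by d7 = 1/2 → (20, -1/2)
  seg 3: down by d2 = 20 → (20, -41/2)
  seg 4: left by d4 = 1/5 → (99/5, -41/2)
  seg 5: up by d6 = 1/8 → (99/5, -163/8)
  seg 6: left by d9 = 11/60 → (1177/60, -163/8)
  seg 7: left by d2 = 20 → (-23/60, -163/8)
  seg 8: left by d4 = 1/5 → (-7/12, -163/8)
  seg 9: up by d1 = 1/2 → (-7/12, -159/8)

d6 = 1/8
d7 = 1/2
d8 = 617/30
d9 = 11/60
endpoint = (-7/12, -159/8)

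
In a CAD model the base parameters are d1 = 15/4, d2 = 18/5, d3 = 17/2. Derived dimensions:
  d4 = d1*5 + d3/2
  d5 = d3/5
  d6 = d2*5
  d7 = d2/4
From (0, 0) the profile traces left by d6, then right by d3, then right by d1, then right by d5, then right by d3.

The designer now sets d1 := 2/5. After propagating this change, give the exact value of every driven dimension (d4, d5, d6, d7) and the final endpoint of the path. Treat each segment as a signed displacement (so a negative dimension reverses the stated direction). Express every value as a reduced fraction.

d4 = 25/4
d5 = 17/10
d6 = 18
d7 = 9/10
endpoint = (11/10, 0)

Apply edit: d1 := 2/5
  d4 = d1*5 + d3/2 = 25/4
  d5 = d3/5 = 17/10
  d6 = d2*5 = 18
  d7 = d2/4 = 9/10
Walk from origin (0, 0):
  seg 1: left by d6 = 18 → (-18, 0)
  seg 2: right by d3 = 17/2 → (-19/2, 0)
  seg 3: right by d1 = 2/5 → (-91/10, 0)
  seg 4: right by d5 = 17/10 → (-37/5, 0)
  seg 5: right by d3 = 17/2 → (11/10, 0)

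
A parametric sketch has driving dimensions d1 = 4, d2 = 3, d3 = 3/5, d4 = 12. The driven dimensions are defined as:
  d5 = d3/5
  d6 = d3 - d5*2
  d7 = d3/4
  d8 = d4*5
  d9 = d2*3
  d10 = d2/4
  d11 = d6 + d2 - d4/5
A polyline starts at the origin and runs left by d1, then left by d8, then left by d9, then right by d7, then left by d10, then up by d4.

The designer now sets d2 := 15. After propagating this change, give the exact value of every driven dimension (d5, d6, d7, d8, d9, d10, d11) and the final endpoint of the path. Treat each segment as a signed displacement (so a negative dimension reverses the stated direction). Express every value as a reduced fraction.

d5 = 3/25
d6 = 9/25
d7 = 3/20
d8 = 60
d9 = 45
d10 = 15/4
d11 = 324/25
endpoint = (-563/5, 12)

Apply edit: d2 := 15
  d5 = d3/5 = 3/25
  d6 = d3 - d5*2 = 9/25
  d7 = d3/4 = 3/20
  d8 = d4*5 = 60
  d9 = d2*3 = 45
  d10 = d2/4 = 15/4
  d11 = d6 + d2 - d4/5 = 324/25
Walk from origin (0, 0):
  seg 1: left by d1 = 4 → (-4, 0)
  seg 2: left by d8 = 60 → (-64, 0)
  seg 3: left by d9 = 45 → (-109, 0)
  seg 4: right by d7 = 3/20 → (-2177/20, 0)
  seg 5: left by d10 = 15/4 → (-563/5, 0)
  seg 6: up by d4 = 12 → (-563/5, 12)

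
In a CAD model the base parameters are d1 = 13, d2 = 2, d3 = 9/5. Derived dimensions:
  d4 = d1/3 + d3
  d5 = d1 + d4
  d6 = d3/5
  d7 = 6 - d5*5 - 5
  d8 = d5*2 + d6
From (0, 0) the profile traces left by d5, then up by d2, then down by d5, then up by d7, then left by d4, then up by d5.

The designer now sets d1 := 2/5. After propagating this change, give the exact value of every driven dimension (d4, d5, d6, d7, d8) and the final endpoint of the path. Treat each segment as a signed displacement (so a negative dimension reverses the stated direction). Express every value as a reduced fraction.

Apply edit: d1 := 2/5
  d4 = d1/3 + d3 = 29/15
  d5 = d1 + d4 = 7/3
  d6 = d3/5 = 9/25
  d7 = 6 - d5*5 - 5 = -32/3
  d8 = d5*2 + d6 = 377/75
Walk from origin (0, 0):
  seg 1: left by d5 = 7/3 → (-7/3, 0)
  seg 2: up by d2 = 2 → (-7/3, 2)
  seg 3: down by d5 = 7/3 → (-7/3, -1/3)
  seg 4: up by d7 = -32/3 → (-7/3, -11)
  seg 5: left by d4 = 29/15 → (-64/15, -11)
  seg 6: up by d5 = 7/3 → (-64/15, -26/3)

d4 = 29/15
d5 = 7/3
d6 = 9/25
d7 = -32/3
d8 = 377/75
endpoint = (-64/15, -26/3)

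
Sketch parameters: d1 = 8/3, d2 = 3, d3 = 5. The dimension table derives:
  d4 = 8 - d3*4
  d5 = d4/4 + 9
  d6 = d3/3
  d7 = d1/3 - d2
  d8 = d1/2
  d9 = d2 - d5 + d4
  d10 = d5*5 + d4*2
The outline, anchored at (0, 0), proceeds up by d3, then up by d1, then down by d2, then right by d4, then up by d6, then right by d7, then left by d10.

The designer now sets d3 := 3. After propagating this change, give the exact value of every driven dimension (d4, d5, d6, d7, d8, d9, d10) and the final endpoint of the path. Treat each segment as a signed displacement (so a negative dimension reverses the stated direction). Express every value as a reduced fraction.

Apply edit: d3 := 3
  d4 = 8 - d3*4 = -4
  d5 = d4/4 + 9 = 8
  d6 = d3/3 = 1
  d7 = d1/3 - d2 = -19/9
  d8 = d1/2 = 4/3
  d9 = d2 - d5 + d4 = -9
  d10 = d5*5 + d4*2 = 32
Walk from origin (0, 0):
  seg 1: up by d3 = 3 → (0, 3)
  seg 2: up by d1 = 8/3 → (0, 17/3)
  seg 3: down by d2 = 3 → (0, 8/3)
  seg 4: right by d4 = -4 → (-4, 8/3)
  seg 5: up by d6 = 1 → (-4, 11/3)
  seg 6: right by d7 = -19/9 → (-55/9, 11/3)
  seg 7: left by d10 = 32 → (-343/9, 11/3)

d4 = -4
d5 = 8
d6 = 1
d7 = -19/9
d8 = 4/3
d9 = -9
d10 = 32
endpoint = (-343/9, 11/3)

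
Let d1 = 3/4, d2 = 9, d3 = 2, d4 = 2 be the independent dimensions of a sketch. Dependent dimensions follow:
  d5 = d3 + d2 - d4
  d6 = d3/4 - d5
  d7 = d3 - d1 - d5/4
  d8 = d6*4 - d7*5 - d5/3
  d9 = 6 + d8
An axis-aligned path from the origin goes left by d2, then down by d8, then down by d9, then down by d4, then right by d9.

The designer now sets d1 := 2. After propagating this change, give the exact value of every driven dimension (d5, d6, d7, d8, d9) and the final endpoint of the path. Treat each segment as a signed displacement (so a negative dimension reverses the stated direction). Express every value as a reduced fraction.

Apply edit: d1 := 2
  d5 = d3 + d2 - d4 = 9
  d6 = d3/4 - d5 = -17/2
  d7 = d3 - d1 - d5/4 = -9/4
  d8 = d6*4 - d7*5 - d5/3 = -103/4
  d9 = 6 + d8 = -79/4
Walk from origin (0, 0):
  seg 1: left by d2 = 9 → (-9, 0)
  seg 2: down by d8 = -103/4 → (-9, 103/4)
  seg 3: down by d9 = -79/4 → (-9, 91/2)
  seg 4: down by d4 = 2 → (-9, 87/2)
  seg 5: right by d9 = -79/4 → (-115/4, 87/2)

d5 = 9
d6 = -17/2
d7 = -9/4
d8 = -103/4
d9 = -79/4
endpoint = (-115/4, 87/2)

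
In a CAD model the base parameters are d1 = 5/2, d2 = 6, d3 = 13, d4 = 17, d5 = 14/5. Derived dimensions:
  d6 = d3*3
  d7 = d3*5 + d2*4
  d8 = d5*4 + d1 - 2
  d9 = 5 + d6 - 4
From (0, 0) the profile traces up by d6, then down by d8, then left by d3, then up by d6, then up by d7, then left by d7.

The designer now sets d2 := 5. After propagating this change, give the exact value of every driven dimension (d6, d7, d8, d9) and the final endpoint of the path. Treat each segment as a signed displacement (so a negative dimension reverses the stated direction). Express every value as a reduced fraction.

Apply edit: d2 := 5
  d6 = d3*3 = 39
  d7 = d3*5 + d2*4 = 85
  d8 = d5*4 + d1 - 2 = 117/10
  d9 = 5 + d6 - 4 = 40
Walk from origin (0, 0):
  seg 1: up by d6 = 39 → (0, 39)
  seg 2: down by d8 = 117/10 → (0, 273/10)
  seg 3: left by d3 = 13 → (-13, 273/10)
  seg 4: up by d6 = 39 → (-13, 663/10)
  seg 5: up by d7 = 85 → (-13, 1513/10)
  seg 6: left by d7 = 85 → (-98, 1513/10)

d6 = 39
d7 = 85
d8 = 117/10
d9 = 40
endpoint = (-98, 1513/10)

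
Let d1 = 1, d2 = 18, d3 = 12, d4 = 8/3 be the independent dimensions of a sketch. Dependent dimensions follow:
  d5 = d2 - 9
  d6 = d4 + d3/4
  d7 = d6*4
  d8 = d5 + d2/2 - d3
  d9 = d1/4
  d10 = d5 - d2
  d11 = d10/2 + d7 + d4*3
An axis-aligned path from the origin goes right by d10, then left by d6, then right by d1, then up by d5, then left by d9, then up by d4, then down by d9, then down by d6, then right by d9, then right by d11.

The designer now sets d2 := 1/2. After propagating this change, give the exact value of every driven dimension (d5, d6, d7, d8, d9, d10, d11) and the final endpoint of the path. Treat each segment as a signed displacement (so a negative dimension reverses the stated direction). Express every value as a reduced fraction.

Apply edit: d2 := 1/2
  d5 = d2 - 9 = -17/2
  d6 = d4 + d3/4 = 17/3
  d7 = d6*4 = 68/3
  d8 = d5 + d2/2 - d3 = -81/4
  d9 = d1/4 = 1/4
  d10 = d5 - d2 = -9
  d11 = d10/2 + d7 + d4*3 = 157/6
Walk from origin (0, 0):
  seg 1: right by d10 = -9 → (-9, 0)
  seg 2: left by d6 = 17/3 → (-44/3, 0)
  seg 3: right by d1 = 1 → (-41/3, 0)
  seg 4: up by d5 = -17/2 → (-41/3, -17/2)
  seg 5: left by d9 = 1/4 → (-167/12, -17/2)
  seg 6: up by d4 = 8/3 → (-167/12, -35/6)
  seg 7: down by d9 = 1/4 → (-167/12, -73/12)
  seg 8: down by d6 = 17/3 → (-167/12, -47/4)
  seg 9: right by d9 = 1/4 → (-41/3, -47/4)
  seg 10: right by d11 = 157/6 → (25/2, -47/4)

d5 = -17/2
d6 = 17/3
d7 = 68/3
d8 = -81/4
d9 = 1/4
d10 = -9
d11 = 157/6
endpoint = (25/2, -47/4)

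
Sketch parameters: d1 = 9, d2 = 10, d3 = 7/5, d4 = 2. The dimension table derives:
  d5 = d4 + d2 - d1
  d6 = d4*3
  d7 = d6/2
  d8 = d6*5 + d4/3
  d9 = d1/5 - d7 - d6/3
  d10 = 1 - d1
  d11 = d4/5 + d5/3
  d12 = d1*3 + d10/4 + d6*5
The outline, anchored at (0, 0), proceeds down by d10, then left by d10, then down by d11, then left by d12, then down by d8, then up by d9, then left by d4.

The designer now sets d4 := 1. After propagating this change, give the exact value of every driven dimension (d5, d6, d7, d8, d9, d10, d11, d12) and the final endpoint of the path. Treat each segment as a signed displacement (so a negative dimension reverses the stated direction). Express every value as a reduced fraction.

d5 = 2
d6 = 3
d7 = 3/2
d8 = 46/3
d9 = -7/10
d10 = -8
d11 = 13/15
d12 = 40
endpoint = (-33, -89/10)

Apply edit: d4 := 1
  d5 = d4 + d2 - d1 = 2
  d6 = d4*3 = 3
  d7 = d6/2 = 3/2
  d8 = d6*5 + d4/3 = 46/3
  d9 = d1/5 - d7 - d6/3 = -7/10
  d10 = 1 - d1 = -8
  d11 = d4/5 + d5/3 = 13/15
  d12 = d1*3 + d10/4 + d6*5 = 40
Walk from origin (0, 0):
  seg 1: down by d10 = -8 → (0, 8)
  seg 2: left by d10 = -8 → (8, 8)
  seg 3: down by d11 = 13/15 → (8, 107/15)
  seg 4: left by d12 = 40 → (-32, 107/15)
  seg 5: down by d8 = 46/3 → (-32, -41/5)
  seg 6: up by d9 = -7/10 → (-32, -89/10)
  seg 7: left by d4 = 1 → (-33, -89/10)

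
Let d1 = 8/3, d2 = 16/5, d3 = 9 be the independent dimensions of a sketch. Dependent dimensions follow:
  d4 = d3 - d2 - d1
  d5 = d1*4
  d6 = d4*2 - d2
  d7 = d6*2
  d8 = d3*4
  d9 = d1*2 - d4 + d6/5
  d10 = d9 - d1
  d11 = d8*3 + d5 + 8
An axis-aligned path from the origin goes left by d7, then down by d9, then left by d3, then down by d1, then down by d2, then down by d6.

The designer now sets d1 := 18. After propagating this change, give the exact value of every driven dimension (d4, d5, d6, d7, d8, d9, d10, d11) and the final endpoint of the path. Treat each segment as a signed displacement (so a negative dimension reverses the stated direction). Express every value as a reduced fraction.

Apply edit: d1 := 18
  d4 = d3 - d2 - d1 = -61/5
  d5 = d1*4 = 72
  d6 = d4*2 - d2 = -138/5
  d7 = d6*2 = -276/5
  d8 = d3*4 = 36
  d9 = d1*2 - d4 + d6/5 = 1067/25
  d10 = d9 - d1 = 617/25
  d11 = d8*3 + d5 + 8 = 188
Walk from origin (0, 0):
  seg 1: left by d7 = -276/5 → (276/5, 0)
  seg 2: down by d9 = 1067/25 → (276/5, -1067/25)
  seg 3: left by d3 = 9 → (231/5, -1067/25)
  seg 4: down by d1 = 18 → (231/5, -1517/25)
  seg 5: down by d2 = 16/5 → (231/5, -1597/25)
  seg 6: down by d6 = -138/5 → (231/5, -907/25)

d4 = -61/5
d5 = 72
d6 = -138/5
d7 = -276/5
d8 = 36
d9 = 1067/25
d10 = 617/25
d11 = 188
endpoint = (231/5, -907/25)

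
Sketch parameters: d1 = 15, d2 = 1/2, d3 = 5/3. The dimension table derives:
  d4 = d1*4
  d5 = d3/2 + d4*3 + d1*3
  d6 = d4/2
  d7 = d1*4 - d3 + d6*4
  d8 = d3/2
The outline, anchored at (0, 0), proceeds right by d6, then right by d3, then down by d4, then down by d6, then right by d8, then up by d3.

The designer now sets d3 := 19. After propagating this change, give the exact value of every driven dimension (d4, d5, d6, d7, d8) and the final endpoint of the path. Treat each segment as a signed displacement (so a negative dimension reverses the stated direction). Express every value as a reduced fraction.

d4 = 60
d5 = 469/2
d6 = 30
d7 = 161
d8 = 19/2
endpoint = (117/2, -71)

Apply edit: d3 := 19
  d4 = d1*4 = 60
  d5 = d3/2 + d4*3 + d1*3 = 469/2
  d6 = d4/2 = 30
  d7 = d1*4 - d3 + d6*4 = 161
  d8 = d3/2 = 19/2
Walk from origin (0, 0):
  seg 1: right by d6 = 30 → (30, 0)
  seg 2: right by d3 = 19 → (49, 0)
  seg 3: down by d4 = 60 → (49, -60)
  seg 4: down by d6 = 30 → (49, -90)
  seg 5: right by d8 = 19/2 → (117/2, -90)
  seg 6: up by d3 = 19 → (117/2, -71)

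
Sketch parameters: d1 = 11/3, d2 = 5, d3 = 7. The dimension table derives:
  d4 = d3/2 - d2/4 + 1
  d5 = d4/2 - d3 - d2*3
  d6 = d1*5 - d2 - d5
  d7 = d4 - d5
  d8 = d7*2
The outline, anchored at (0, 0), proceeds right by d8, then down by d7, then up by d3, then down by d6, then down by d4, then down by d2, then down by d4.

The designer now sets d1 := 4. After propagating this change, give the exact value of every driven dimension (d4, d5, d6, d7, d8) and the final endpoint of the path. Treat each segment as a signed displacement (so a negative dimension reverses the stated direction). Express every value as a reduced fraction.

Apply edit: d1 := 4
  d4 = d3/2 - d2/4 + 1 = 13/4
  d5 = d4/2 - d3 - d2*3 = -163/8
  d6 = d1*5 - d2 - d5 = 283/8
  d7 = d4 - d5 = 189/8
  d8 = d7*2 = 189/4
Walk from origin (0, 0):
  seg 1: right by d8 = 189/4 → (189/4, 0)
  seg 2: down by d7 = 189/8 → (189/4, -189/8)
  seg 3: up by d3 = 7 → (189/4, -133/8)
  seg 4: down by d6 = 283/8 → (189/4, -52)
  seg 5: down by d4 = 13/4 → (189/4, -221/4)
  seg 6: down by d2 = 5 → (189/4, -241/4)
  seg 7: down by d4 = 13/4 → (189/4, -127/2)

d4 = 13/4
d5 = -163/8
d6 = 283/8
d7 = 189/8
d8 = 189/4
endpoint = (189/4, -127/2)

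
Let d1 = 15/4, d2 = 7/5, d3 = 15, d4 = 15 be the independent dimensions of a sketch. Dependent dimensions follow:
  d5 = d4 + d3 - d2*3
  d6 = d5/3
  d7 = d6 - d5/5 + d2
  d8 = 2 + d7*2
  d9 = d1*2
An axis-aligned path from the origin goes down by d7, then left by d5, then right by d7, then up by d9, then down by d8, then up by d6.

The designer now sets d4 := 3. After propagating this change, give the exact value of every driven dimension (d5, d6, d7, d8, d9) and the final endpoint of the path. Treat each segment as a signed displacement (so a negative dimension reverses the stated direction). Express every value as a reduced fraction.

Apply edit: d4 := 3
  d5 = d4 + d3 - d2*3 = 69/5
  d6 = d5/3 = 23/5
  d7 = d6 - d5/5 + d2 = 81/25
  d8 = 2 + d7*2 = 212/25
  d9 = d1*2 = 15/2
Walk from origin (0, 0):
  seg 1: down by d7 = 81/25 → (0, -81/25)
  seg 2: left by d5 = 69/5 → (-69/5, -81/25)
  seg 3: right by d7 = 81/25 → (-264/25, -81/25)
  seg 4: up by d9 = 15/2 → (-264/25, 213/50)
  seg 5: down by d8 = 212/25 → (-264/25, -211/50)
  seg 6: up by d6 = 23/5 → (-264/25, 19/50)

d5 = 69/5
d6 = 23/5
d7 = 81/25
d8 = 212/25
d9 = 15/2
endpoint = (-264/25, 19/50)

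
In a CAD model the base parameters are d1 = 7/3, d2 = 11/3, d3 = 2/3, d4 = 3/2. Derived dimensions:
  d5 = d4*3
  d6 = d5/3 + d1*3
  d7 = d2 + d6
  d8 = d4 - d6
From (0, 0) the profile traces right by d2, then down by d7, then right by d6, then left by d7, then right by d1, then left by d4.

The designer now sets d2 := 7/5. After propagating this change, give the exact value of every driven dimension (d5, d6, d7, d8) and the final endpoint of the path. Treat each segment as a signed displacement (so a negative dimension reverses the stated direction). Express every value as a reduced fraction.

Apply edit: d2 := 7/5
  d5 = d4*3 = 9/2
  d6 = d5/3 + d1*3 = 17/2
  d7 = d2 + d6 = 99/10
  d8 = d4 - d6 = -7
Walk from origin (0, 0):
  seg 1: right by d2 = 7/5 → (7/5, 0)
  seg 2: down by d7 = 99/10 → (7/5, -99/10)
  seg 3: right by d6 = 17/2 → (99/10, -99/10)
  seg 4: left by d7 = 99/10 → (0, -99/10)
  seg 5: right by d1 = 7/3 → (7/3, -99/10)
  seg 6: left by d4 = 3/2 → (5/6, -99/10)

d5 = 9/2
d6 = 17/2
d7 = 99/10
d8 = -7
endpoint = (5/6, -99/10)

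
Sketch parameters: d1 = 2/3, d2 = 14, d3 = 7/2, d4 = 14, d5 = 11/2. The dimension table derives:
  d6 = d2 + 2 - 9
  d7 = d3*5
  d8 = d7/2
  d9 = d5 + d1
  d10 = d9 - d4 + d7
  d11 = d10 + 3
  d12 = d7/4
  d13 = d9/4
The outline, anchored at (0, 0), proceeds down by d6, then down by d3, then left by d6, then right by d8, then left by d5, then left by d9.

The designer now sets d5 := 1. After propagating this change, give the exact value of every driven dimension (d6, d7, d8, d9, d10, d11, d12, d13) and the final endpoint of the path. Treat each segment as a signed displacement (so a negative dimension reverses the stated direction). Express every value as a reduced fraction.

d6 = 7
d7 = 35/2
d8 = 35/4
d9 = 5/3
d10 = 31/6
d11 = 49/6
d12 = 35/8
d13 = 5/12
endpoint = (-11/12, -21/2)

Apply edit: d5 := 1
  d6 = d2 + 2 - 9 = 7
  d7 = d3*5 = 35/2
  d8 = d7/2 = 35/4
  d9 = d5 + d1 = 5/3
  d10 = d9 - d4 + d7 = 31/6
  d11 = d10 + 3 = 49/6
  d12 = d7/4 = 35/8
  d13 = d9/4 = 5/12
Walk from origin (0, 0):
  seg 1: down by d6 = 7 → (0, -7)
  seg 2: down by d3 = 7/2 → (0, -21/2)
  seg 3: left by d6 = 7 → (-7, -21/2)
  seg 4: right by d8 = 35/4 → (7/4, -21/2)
  seg 5: left by d5 = 1 → (3/4, -21/2)
  seg 6: left by d9 = 5/3 → (-11/12, -21/2)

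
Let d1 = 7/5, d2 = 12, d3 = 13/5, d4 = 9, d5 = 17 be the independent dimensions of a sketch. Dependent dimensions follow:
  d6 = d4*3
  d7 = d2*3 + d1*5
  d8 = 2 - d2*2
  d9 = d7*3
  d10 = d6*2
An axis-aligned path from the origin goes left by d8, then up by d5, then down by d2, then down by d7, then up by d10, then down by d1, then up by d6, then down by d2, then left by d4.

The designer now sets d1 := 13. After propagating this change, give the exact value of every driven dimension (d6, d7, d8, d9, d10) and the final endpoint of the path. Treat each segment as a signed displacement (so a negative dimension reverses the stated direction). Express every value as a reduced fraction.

d6 = 27
d7 = 101
d8 = -22
d9 = 303
d10 = 54
endpoint = (13, -40)

Apply edit: d1 := 13
  d6 = d4*3 = 27
  d7 = d2*3 + d1*5 = 101
  d8 = 2 - d2*2 = -22
  d9 = d7*3 = 303
  d10 = d6*2 = 54
Walk from origin (0, 0):
  seg 1: left by d8 = -22 → (22, 0)
  seg 2: up by d5 = 17 → (22, 17)
  seg 3: down by d2 = 12 → (22, 5)
  seg 4: down by d7 = 101 → (22, -96)
  seg 5: up by d10 = 54 → (22, -42)
  seg 6: down by d1 = 13 → (22, -55)
  seg 7: up by d6 = 27 → (22, -28)
  seg 8: down by d2 = 12 → (22, -40)
  seg 9: left by d4 = 9 → (13, -40)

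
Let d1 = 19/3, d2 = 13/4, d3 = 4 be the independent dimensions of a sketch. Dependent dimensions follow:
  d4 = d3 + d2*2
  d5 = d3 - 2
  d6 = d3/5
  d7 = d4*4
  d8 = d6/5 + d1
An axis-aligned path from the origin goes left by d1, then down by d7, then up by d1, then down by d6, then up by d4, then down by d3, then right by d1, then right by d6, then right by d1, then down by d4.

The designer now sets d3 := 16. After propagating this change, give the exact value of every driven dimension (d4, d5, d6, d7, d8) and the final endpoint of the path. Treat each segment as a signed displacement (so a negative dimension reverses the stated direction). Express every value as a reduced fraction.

d4 = 45/2
d5 = 14
d6 = 16/5
d7 = 90
d8 = 523/75
endpoint = (143/15, -1543/15)

Apply edit: d3 := 16
  d4 = d3 + d2*2 = 45/2
  d5 = d3 - 2 = 14
  d6 = d3/5 = 16/5
  d7 = d4*4 = 90
  d8 = d6/5 + d1 = 523/75
Walk from origin (0, 0):
  seg 1: left by d1 = 19/3 → (-19/3, 0)
  seg 2: down by d7 = 90 → (-19/3, -90)
  seg 3: up by d1 = 19/3 → (-19/3, -251/3)
  seg 4: down by d6 = 16/5 → (-19/3, -1303/15)
  seg 5: up by d4 = 45/2 → (-19/3, -1931/30)
  seg 6: down by d3 = 16 → (-19/3, -2411/30)
  seg 7: right by d1 = 19/3 → (0, -2411/30)
  seg 8: right by d6 = 16/5 → (16/5, -2411/30)
  seg 9: right by d1 = 19/3 → (143/15, -2411/30)
  seg 10: down by d4 = 45/2 → (143/15, -1543/15)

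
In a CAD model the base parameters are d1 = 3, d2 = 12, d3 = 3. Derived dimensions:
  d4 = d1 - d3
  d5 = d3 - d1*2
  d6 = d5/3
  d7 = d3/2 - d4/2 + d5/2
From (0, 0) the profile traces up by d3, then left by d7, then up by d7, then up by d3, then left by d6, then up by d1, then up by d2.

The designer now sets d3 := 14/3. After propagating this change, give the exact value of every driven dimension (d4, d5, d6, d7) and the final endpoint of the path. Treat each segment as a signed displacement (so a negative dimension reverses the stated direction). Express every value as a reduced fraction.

Apply edit: d3 := 14/3
  d4 = d1 - d3 = -5/3
  d5 = d3 - d1*2 = -4/3
  d6 = d5/3 = -4/9
  d7 = d3/2 - d4/2 + d5/2 = 5/2
Walk from origin (0, 0):
  seg 1: up by d3 = 14/3 → (0, 14/3)
  seg 2: left by d7 = 5/2 → (-5/2, 14/3)
  seg 3: up by d7 = 5/2 → (-5/2, 43/6)
  seg 4: up by d3 = 14/3 → (-5/2, 71/6)
  seg 5: left by d6 = -4/9 → (-37/18, 71/6)
  seg 6: up by d1 = 3 → (-37/18, 89/6)
  seg 7: up by d2 = 12 → (-37/18, 161/6)

d4 = -5/3
d5 = -4/3
d6 = -4/9
d7 = 5/2
endpoint = (-37/18, 161/6)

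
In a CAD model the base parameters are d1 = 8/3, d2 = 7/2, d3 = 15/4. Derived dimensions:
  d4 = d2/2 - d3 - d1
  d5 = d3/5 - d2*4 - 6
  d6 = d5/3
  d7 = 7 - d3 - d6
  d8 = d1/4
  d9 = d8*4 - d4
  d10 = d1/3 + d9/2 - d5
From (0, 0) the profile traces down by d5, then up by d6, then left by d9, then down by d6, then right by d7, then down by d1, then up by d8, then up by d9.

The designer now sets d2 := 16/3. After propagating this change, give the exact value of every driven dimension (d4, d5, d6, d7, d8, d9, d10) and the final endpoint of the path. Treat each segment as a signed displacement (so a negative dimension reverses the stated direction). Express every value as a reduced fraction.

d4 = -15/4
d5 = -319/12
d6 = -319/36
d7 = 109/9
d8 = 2/3
d9 = 77/12
d10 = 2209/72
endpoint = (205/36, 31)

Apply edit: d2 := 16/3
  d4 = d2/2 - d3 - d1 = -15/4
  d5 = d3/5 - d2*4 - 6 = -319/12
  d6 = d5/3 = -319/36
  d7 = 7 - d3 - d6 = 109/9
  d8 = d1/4 = 2/3
  d9 = d8*4 - d4 = 77/12
  d10 = d1/3 + d9/2 - d5 = 2209/72
Walk from origin (0, 0):
  seg 1: down by d5 = -319/12 → (0, 319/12)
  seg 2: up by d6 = -319/36 → (0, 319/18)
  seg 3: left by d9 = 77/12 → (-77/12, 319/18)
  seg 4: down by d6 = -319/36 → (-77/12, 319/12)
  seg 5: right by d7 = 109/9 → (205/36, 319/12)
  seg 6: down by d1 = 8/3 → (205/36, 287/12)
  seg 7: up by d8 = 2/3 → (205/36, 295/12)
  seg 8: up by d9 = 77/12 → (205/36, 31)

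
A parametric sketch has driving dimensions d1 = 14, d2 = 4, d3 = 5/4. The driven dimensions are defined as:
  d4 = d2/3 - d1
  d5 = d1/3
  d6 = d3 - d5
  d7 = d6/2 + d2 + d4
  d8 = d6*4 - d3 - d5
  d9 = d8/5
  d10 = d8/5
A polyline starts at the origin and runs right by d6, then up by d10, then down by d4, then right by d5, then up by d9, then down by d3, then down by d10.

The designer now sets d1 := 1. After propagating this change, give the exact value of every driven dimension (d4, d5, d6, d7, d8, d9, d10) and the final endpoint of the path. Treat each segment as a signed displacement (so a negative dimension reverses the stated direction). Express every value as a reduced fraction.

Apply edit: d1 := 1
  d4 = d2/3 - d1 = 1/3
  d5 = d1/3 = 1/3
  d6 = d3 - d5 = 11/12
  d7 = d6/2 + d2 + d4 = 115/24
  d8 = d6*4 - d3 - d5 = 25/12
  d9 = d8/5 = 5/12
  d10 = d8/5 = 5/12
Walk from origin (0, 0):
  seg 1: right by d6 = 11/12 → (11/12, 0)
  seg 2: up by d10 = 5/12 → (11/12, 5/12)
  seg 3: down by d4 = 1/3 → (11/12, 1/12)
  seg 4: right by d5 = 1/3 → (5/4, 1/12)
  seg 5: up by d9 = 5/12 → (5/4, 1/2)
  seg 6: down by d3 = 5/4 → (5/4, -3/4)
  seg 7: down by d10 = 5/12 → (5/4, -7/6)

d4 = 1/3
d5 = 1/3
d6 = 11/12
d7 = 115/24
d8 = 25/12
d9 = 5/12
d10 = 5/12
endpoint = (5/4, -7/6)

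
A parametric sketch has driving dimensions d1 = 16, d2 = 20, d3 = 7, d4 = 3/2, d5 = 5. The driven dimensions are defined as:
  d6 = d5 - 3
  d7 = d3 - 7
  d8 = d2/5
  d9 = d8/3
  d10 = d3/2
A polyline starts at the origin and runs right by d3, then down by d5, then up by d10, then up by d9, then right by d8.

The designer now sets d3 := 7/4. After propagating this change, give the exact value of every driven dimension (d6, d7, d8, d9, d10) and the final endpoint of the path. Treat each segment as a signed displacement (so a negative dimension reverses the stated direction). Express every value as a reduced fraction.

Apply edit: d3 := 7/4
  d6 = d5 - 3 = 2
  d7 = d3 - 7 = -21/4
  d8 = d2/5 = 4
  d9 = d8/3 = 4/3
  d10 = d3/2 = 7/8
Walk from origin (0, 0):
  seg 1: right by d3 = 7/4 → (7/4, 0)
  seg 2: down by d5 = 5 → (7/4, -5)
  seg 3: up by d10 = 7/8 → (7/4, -33/8)
  seg 4: up by d9 = 4/3 → (7/4, -67/24)
  seg 5: right by d8 = 4 → (23/4, -67/24)

d6 = 2
d7 = -21/4
d8 = 4
d9 = 4/3
d10 = 7/8
endpoint = (23/4, -67/24)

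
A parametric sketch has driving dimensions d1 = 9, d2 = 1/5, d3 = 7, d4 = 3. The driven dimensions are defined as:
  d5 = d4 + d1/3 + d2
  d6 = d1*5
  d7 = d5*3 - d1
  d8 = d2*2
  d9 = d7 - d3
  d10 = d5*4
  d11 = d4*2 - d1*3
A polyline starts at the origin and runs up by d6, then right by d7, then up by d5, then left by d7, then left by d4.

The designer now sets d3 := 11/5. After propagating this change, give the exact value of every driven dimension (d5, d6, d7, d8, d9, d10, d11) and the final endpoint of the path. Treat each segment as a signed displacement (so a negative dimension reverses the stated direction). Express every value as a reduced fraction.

d5 = 31/5
d6 = 45
d7 = 48/5
d8 = 2/5
d9 = 37/5
d10 = 124/5
d11 = -21
endpoint = (-3, 256/5)

Apply edit: d3 := 11/5
  d5 = d4 + d1/3 + d2 = 31/5
  d6 = d1*5 = 45
  d7 = d5*3 - d1 = 48/5
  d8 = d2*2 = 2/5
  d9 = d7 - d3 = 37/5
  d10 = d5*4 = 124/5
  d11 = d4*2 - d1*3 = -21
Walk from origin (0, 0):
  seg 1: up by d6 = 45 → (0, 45)
  seg 2: right by d7 = 48/5 → (48/5, 45)
  seg 3: up by d5 = 31/5 → (48/5, 256/5)
  seg 4: left by d7 = 48/5 → (0, 256/5)
  seg 5: left by d4 = 3 → (-3, 256/5)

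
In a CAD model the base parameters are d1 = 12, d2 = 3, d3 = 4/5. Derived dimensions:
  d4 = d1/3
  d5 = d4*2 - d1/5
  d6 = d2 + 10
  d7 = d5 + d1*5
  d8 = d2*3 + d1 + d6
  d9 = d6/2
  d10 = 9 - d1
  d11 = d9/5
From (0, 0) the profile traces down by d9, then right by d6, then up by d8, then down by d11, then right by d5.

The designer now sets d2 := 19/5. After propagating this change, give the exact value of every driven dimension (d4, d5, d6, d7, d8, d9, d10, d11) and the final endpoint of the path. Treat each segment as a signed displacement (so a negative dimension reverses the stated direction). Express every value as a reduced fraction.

d4 = 4
d5 = 28/5
d6 = 69/5
d7 = 328/5
d8 = 186/5
d9 = 69/10
d10 = -3
d11 = 69/50
endpoint = (97/5, 723/25)

Apply edit: d2 := 19/5
  d4 = d1/3 = 4
  d5 = d4*2 - d1/5 = 28/5
  d6 = d2 + 10 = 69/5
  d7 = d5 + d1*5 = 328/5
  d8 = d2*3 + d1 + d6 = 186/5
  d9 = d6/2 = 69/10
  d10 = 9 - d1 = -3
  d11 = d9/5 = 69/50
Walk from origin (0, 0):
  seg 1: down by d9 = 69/10 → (0, -69/10)
  seg 2: right by d6 = 69/5 → (69/5, -69/10)
  seg 3: up by d8 = 186/5 → (69/5, 303/10)
  seg 4: down by d11 = 69/50 → (69/5, 723/25)
  seg 5: right by d5 = 28/5 → (97/5, 723/25)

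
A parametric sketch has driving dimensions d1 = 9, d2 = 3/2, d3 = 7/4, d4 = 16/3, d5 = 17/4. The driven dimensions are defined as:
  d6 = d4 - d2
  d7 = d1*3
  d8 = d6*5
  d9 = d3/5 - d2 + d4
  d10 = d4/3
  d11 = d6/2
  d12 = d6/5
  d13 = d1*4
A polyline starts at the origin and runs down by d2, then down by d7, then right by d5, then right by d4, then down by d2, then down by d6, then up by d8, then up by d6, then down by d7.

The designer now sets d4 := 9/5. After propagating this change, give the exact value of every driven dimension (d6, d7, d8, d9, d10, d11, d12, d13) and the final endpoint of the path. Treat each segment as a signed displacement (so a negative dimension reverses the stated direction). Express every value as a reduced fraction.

Apply edit: d4 := 9/5
  d6 = d4 - d2 = 3/10
  d7 = d1*3 = 27
  d8 = d6*5 = 3/2
  d9 = d3/5 - d2 + d4 = 13/20
  d10 = d4/3 = 3/5
  d11 = d6/2 = 3/20
  d12 = d6/5 = 3/50
  d13 = d1*4 = 36
Walk from origin (0, 0):
  seg 1: down by d2 = 3/2 → (0, -3/2)
  seg 2: down by d7 = 27 → (0, -57/2)
  seg 3: right by d5 = 17/4 → (17/4, -57/2)
  seg 4: right by d4 = 9/5 → (121/20, -57/2)
  seg 5: down by d2 = 3/2 → (121/20, -30)
  seg 6: down by d6 = 3/10 → (121/20, -303/10)
  seg 7: up by d8 = 3/2 → (121/20, -144/5)
  seg 8: up by d6 = 3/10 → (121/20, -57/2)
  seg 9: down by d7 = 27 → (121/20, -111/2)

d6 = 3/10
d7 = 27
d8 = 3/2
d9 = 13/20
d10 = 3/5
d11 = 3/20
d12 = 3/50
d13 = 36
endpoint = (121/20, -111/2)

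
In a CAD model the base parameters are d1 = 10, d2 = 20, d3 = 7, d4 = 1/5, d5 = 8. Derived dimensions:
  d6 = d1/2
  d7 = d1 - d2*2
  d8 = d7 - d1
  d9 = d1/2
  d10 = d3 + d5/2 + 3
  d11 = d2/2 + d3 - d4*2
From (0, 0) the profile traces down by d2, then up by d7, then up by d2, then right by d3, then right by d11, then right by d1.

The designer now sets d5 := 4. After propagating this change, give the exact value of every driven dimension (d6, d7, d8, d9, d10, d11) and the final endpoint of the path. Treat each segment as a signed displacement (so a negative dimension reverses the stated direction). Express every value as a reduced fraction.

Apply edit: d5 := 4
  d6 = d1/2 = 5
  d7 = d1 - d2*2 = -30
  d8 = d7 - d1 = -40
  d9 = d1/2 = 5
  d10 = d3 + d5/2 + 3 = 12
  d11 = d2/2 + d3 - d4*2 = 83/5
Walk from origin (0, 0):
  seg 1: down by d2 = 20 → (0, -20)
  seg 2: up by d7 = -30 → (0, -50)
  seg 3: up by d2 = 20 → (0, -30)
  seg 4: right by d3 = 7 → (7, -30)
  seg 5: right by d11 = 83/5 → (118/5, -30)
  seg 6: right by d1 = 10 → (168/5, -30)

d6 = 5
d7 = -30
d8 = -40
d9 = 5
d10 = 12
d11 = 83/5
endpoint = (168/5, -30)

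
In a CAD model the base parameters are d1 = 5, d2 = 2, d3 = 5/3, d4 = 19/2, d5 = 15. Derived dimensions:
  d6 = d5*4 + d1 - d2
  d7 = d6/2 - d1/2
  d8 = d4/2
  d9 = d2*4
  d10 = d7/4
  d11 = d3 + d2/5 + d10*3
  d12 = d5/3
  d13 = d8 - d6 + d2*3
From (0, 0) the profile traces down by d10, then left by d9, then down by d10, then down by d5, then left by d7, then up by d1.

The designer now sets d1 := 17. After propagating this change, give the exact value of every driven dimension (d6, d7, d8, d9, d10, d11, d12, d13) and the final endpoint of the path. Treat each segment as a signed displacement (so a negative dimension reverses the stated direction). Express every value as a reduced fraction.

d6 = 75
d7 = 29
d8 = 19/4
d9 = 8
d10 = 29/4
d11 = 1429/60
d12 = 5
d13 = -257/4
endpoint = (-37, -25/2)

Apply edit: d1 := 17
  d6 = d5*4 + d1 - d2 = 75
  d7 = d6/2 - d1/2 = 29
  d8 = d4/2 = 19/4
  d9 = d2*4 = 8
  d10 = d7/4 = 29/4
  d11 = d3 + d2/5 + d10*3 = 1429/60
  d12 = d5/3 = 5
  d13 = d8 - d6 + d2*3 = -257/4
Walk from origin (0, 0):
  seg 1: down by d10 = 29/4 → (0, -29/4)
  seg 2: left by d9 = 8 → (-8, -29/4)
  seg 3: down by d10 = 29/4 → (-8, -29/2)
  seg 4: down by d5 = 15 → (-8, -59/2)
  seg 5: left by d7 = 29 → (-37, -59/2)
  seg 6: up by d1 = 17 → (-37, -25/2)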